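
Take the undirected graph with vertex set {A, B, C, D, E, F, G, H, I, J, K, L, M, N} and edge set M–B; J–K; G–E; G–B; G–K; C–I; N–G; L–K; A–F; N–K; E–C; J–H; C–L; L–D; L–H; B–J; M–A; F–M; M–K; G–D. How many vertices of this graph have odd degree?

6

Degrees: A:2, B:3, C:3, D:2, E:2, F:2, G:5, H:2, I:1, J:3, K:5, L:4, M:4, N:2
Odd-degree vertices: B, C, G, I, J, K.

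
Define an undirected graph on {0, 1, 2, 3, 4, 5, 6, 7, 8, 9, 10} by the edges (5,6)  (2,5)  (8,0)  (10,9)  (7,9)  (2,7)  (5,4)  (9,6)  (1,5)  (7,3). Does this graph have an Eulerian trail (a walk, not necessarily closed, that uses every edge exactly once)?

Degrees: 0:1, 1:1, 2:2, 3:1, 4:1, 5:4, 6:2, 7:3, 8:1, 9:3, 10:1
Odd-degree vertices: 0, 1, 3, 4, 7, 8, 9, 10 (8 total).
An Eulerian trail requires 0 or 2 odd-degree vertices; here there are 8.

No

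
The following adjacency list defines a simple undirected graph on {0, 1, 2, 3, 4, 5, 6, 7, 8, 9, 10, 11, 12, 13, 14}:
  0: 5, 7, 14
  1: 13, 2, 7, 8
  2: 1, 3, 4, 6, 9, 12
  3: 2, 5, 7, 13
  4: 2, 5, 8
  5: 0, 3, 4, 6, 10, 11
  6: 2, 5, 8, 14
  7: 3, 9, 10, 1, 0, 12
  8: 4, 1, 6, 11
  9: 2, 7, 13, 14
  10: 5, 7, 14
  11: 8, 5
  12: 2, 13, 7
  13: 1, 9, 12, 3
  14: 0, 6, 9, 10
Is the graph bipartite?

Color {2, 5, 7, 8, 13, 14} black and {0, 1, 3, 4, 6, 9, 10, 11, 12} white. No edge joins two same-colored vertices, so the graph is bipartite.

Yes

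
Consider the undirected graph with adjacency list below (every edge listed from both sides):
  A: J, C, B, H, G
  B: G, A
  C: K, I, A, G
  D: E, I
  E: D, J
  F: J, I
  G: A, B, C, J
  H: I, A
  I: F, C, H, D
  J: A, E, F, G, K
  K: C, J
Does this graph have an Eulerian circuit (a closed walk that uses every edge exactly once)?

No

Degrees: A:5, B:2, C:4, D:2, E:2, F:2, G:4, H:2, I:4, J:5, K:2
A, J have odd degree; an Eulerian circuit needs every degree to be even, so none exists.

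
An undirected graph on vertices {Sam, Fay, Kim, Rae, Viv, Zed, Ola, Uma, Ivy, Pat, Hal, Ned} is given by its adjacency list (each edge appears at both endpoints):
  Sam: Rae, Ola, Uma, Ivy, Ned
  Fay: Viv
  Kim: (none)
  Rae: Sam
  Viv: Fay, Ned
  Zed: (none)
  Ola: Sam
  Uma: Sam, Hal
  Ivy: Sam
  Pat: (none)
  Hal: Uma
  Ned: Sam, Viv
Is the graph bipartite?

A valid 2-coloring puts {Fay, Kim, Rae, Zed, Ola, Uma, Ivy, Pat, Ned} on one side and {Sam, Viv, Hal} on the other; every edge crosses between the two sides.

Yes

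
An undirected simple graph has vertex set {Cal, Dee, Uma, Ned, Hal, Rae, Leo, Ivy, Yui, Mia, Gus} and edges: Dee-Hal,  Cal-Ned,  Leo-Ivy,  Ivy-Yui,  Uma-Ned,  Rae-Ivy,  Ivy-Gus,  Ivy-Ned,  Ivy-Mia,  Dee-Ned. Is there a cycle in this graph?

The graph has 11 vertices, 10 edges, and 1 connected component.
A forest on 11 vertices with 1 component has exactly 10 edges, which matches — so no cycle.

No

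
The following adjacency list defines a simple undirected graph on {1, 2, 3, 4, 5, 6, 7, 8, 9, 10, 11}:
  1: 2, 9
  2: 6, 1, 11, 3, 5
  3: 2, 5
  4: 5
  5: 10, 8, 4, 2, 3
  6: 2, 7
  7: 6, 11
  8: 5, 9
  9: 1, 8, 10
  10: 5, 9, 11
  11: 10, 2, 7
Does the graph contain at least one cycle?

|V| = 11, |E| = 15, number of components = 1.
Since 15 > 11 - 1, a cycle must exist; for instance 2-5-10-11-7-6-2.

Yes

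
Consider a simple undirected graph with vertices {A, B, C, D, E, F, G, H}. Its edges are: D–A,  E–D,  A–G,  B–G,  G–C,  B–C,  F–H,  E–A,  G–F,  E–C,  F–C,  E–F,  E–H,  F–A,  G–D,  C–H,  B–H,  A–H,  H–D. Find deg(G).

5

Neighbors of G: A, B, C, D, F.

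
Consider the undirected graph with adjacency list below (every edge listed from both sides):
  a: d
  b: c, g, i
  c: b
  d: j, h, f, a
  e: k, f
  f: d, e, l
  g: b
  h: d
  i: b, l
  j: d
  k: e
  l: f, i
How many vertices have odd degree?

Degrees: a:1, b:3, c:1, d:4, e:2, f:3, g:1, h:1, i:2, j:1, k:1, l:2
Odd-degree vertices: a, b, c, f, g, h, j, k.

8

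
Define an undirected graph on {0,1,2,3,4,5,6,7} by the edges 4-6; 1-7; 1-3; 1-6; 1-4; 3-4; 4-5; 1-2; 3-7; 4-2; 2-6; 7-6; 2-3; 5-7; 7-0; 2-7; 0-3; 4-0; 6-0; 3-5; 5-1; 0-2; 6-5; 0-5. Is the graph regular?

Yes

Degrees: 0:6, 1:6, 2:6, 3:6, 4:6, 5:6, 6:6, 7:6
All degrees equal 6; the graph is regular.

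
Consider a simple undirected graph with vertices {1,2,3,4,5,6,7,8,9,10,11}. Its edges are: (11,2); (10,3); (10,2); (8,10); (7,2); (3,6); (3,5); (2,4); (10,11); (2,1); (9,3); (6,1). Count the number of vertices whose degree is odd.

Degrees: 1:2, 2:5, 3:4, 4:1, 5:1, 6:2, 7:1, 8:1, 9:1, 10:4, 11:2
Odd-degree vertices: 2, 4, 5, 7, 8, 9.

6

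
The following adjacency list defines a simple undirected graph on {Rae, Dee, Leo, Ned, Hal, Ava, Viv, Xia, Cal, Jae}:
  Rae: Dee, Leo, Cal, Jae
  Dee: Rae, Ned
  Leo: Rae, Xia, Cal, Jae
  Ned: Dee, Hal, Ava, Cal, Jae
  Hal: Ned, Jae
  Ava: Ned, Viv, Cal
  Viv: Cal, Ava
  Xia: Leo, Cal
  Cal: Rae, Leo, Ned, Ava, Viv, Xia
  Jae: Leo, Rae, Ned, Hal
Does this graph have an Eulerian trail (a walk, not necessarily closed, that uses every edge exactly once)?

Yes

Degrees: Rae:4, Dee:2, Leo:4, Ned:5, Hal:2, Ava:3, Viv:2, Xia:2, Cal:6, Jae:4
Odd-degree vertices: Ned, Ava (2 total).
The non-isolated vertices are connected and exactly 2 have odd degree, so an Eulerian trail exists (from Ned to Ava).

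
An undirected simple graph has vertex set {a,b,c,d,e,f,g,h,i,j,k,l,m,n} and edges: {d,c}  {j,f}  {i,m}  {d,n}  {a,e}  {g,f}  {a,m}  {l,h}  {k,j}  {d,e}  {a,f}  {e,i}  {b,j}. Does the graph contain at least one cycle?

|V| = 14, |E| = 13, number of components = 2.
Since 13 > 14 - 2, a cycle must exist; for instance a-e-i-m-a.

Yes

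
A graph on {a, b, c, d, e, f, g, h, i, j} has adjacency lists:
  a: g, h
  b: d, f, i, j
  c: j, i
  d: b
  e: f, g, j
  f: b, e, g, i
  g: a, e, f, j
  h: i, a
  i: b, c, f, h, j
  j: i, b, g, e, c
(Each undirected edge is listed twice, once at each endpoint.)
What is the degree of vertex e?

3

Neighbors of e: f, g, j.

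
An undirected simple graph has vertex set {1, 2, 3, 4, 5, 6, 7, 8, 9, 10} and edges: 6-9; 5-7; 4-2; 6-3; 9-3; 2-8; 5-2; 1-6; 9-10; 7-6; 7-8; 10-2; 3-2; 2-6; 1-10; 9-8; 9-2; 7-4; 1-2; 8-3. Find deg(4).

2

Neighbors of 4: 2, 7.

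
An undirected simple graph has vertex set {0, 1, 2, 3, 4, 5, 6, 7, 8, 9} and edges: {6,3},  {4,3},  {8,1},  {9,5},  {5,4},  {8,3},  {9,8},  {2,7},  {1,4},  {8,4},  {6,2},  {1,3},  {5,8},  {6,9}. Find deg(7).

Neighbors of 7: 2.

1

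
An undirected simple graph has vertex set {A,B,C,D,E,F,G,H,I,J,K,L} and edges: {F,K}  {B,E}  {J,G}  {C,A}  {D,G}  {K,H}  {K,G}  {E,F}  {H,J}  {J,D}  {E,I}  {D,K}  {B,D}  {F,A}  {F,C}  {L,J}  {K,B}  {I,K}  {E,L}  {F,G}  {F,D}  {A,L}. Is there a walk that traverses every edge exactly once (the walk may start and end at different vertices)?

No

Degrees: A:3, B:3, C:2, D:5, E:4, F:6, G:4, H:2, I:2, J:4, K:6, L:3
Odd-degree vertices: A, B, D, L (4 total).
With 4 odd-degree vertices (more than two), no single trail can use every edge.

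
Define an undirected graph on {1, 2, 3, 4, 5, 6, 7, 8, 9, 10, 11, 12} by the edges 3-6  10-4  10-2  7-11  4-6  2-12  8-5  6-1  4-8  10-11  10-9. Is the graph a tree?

Yes

|V| = 12, |E| = 11.
It is connected with exactly 11 edges, hence acyclic — it is a tree.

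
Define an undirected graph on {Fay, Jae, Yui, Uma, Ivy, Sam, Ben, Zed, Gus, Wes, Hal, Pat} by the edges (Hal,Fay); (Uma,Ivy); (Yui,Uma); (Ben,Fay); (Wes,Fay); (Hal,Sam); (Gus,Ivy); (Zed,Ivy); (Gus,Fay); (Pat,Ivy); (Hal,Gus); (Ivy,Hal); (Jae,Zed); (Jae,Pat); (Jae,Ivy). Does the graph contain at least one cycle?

Yes

|V| = 12, |E| = 15, number of components = 1.
One cycle is Ivy-Jae-Zed-Ivy.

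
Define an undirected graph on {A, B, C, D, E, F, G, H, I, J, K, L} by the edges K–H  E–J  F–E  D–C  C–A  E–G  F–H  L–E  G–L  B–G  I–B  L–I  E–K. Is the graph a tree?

The graph has 12 vertices and 13 edges.
It is not connected, so it is not a tree.

No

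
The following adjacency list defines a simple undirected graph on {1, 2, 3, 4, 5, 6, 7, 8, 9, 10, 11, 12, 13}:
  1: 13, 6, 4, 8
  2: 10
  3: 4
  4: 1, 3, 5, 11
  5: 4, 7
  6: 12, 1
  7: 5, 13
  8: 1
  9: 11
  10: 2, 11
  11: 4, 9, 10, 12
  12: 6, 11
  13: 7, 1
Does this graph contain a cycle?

|V| = 13, |E| = 14, number of components = 1.
Since 14 > 13 - 1, a cycle must exist; for instance 1-4-5-7-13-1.

Yes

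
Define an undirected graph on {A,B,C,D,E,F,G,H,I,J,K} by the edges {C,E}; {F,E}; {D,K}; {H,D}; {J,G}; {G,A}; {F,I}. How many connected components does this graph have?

Component: {B}
Component: {A, G, J}
Component: {D, H, K}
Component: {C, E, F, I}

4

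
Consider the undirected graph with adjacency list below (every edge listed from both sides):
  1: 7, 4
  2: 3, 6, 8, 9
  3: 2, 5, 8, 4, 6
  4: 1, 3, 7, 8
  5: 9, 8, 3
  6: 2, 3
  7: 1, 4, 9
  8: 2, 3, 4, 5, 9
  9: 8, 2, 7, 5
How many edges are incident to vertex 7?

Neighbors of 7: 1, 4, 9.

3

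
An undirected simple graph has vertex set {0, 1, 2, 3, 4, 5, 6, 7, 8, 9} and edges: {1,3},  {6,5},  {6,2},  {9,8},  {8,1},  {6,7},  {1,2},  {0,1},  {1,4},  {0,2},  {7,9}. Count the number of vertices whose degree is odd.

Degrees: 0:2, 1:5, 2:3, 3:1, 4:1, 5:1, 6:3, 7:2, 8:2, 9:2
Odd-degree vertices: 1, 2, 3, 4, 5, 6.

6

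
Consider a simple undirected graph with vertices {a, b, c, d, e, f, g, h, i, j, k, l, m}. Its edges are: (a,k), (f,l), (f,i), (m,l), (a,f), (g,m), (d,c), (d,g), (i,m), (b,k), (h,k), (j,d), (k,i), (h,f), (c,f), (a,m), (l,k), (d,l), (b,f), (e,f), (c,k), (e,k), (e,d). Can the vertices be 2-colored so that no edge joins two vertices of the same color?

Yes

Color {d, f, k, m} black and {a, b, c, e, g, h, i, j, l} white. No edge joins two same-colored vertices, so the graph is bipartite.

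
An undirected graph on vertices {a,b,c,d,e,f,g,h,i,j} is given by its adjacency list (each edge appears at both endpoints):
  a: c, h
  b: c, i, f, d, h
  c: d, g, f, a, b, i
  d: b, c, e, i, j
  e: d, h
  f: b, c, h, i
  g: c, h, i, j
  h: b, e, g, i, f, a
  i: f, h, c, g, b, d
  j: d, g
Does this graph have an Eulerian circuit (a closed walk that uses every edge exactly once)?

No

Degrees: a:2, b:5, c:6, d:5, e:2, f:4, g:4, h:6, i:6, j:2
b, d have odd degree; an Eulerian circuit needs every degree to be even, so none exists.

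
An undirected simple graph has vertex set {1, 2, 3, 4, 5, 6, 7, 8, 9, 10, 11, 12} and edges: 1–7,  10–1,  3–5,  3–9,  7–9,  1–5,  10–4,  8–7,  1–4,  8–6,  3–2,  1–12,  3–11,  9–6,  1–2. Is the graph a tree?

No

|V| = 12, |E| = 15.
Connected but with 15 > 11 edges, so it has a cycle and is not a tree.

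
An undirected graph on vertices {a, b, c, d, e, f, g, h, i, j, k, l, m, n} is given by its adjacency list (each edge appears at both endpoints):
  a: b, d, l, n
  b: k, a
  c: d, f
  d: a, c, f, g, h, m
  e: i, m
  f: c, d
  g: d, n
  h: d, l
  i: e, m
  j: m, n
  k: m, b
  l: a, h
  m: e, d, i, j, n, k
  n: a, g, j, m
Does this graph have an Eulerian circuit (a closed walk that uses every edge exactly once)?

Yes

Degrees: a:4, b:2, c:2, d:6, e:2, f:2, g:2, h:2, i:2, j:2, k:2, l:2, m:6, n:4
Every vertex has even degree and the edges form a single connected piece, so an Eulerian circuit exists.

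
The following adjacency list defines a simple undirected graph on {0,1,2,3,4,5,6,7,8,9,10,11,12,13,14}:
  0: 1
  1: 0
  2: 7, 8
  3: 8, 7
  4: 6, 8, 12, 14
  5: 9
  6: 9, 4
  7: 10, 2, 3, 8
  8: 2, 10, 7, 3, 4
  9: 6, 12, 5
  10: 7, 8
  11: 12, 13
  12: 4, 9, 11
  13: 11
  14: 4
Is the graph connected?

Component: {0, 1}
Component: {2, 3, 4, 5, 6, 7, 8, 9, 10, 11, 12, 13, 14}
There are 2 separate components, so the graph is not connected.

No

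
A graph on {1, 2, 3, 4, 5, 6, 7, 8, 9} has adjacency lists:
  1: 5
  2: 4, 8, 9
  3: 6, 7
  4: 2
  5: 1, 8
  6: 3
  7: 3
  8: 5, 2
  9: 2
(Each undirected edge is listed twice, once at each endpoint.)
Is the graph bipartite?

A valid 2-coloring puts {2, 5, 6, 7} on one side and {1, 3, 4, 8, 9} on the other; every edge crosses between the two sides.

Yes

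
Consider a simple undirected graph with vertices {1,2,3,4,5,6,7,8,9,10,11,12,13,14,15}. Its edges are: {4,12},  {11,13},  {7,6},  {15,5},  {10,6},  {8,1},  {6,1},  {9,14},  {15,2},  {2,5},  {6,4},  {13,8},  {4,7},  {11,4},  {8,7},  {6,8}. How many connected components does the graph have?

4

Component: {3}
Component: {9, 14}
Component: {2, 5, 15}
Component: {1, 4, 6, 7, 8, 10, 11, 12, 13}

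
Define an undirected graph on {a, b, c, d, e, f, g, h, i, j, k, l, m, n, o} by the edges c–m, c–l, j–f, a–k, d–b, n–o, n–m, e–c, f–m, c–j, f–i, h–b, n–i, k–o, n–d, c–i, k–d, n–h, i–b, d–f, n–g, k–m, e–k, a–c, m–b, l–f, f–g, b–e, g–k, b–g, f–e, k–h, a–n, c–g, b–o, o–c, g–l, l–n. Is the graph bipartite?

No

The cycle g-l-n-g has length 3, which is odd, so the graph is not bipartite.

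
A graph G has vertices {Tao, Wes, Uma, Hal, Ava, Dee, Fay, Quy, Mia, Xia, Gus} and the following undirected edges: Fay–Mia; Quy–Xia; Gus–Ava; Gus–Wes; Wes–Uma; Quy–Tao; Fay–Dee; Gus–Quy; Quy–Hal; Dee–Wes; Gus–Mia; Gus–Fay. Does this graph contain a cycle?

|V| = 11, |E| = 12, number of components = 1.
One cycle is Gus-Wes-Dee-Fay-Gus.

Yes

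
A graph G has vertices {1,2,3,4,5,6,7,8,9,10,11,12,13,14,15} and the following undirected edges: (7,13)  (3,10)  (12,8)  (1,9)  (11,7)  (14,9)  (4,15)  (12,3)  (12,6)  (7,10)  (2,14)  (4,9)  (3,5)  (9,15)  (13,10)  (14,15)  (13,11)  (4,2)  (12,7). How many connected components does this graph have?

Component: {1, 2, 4, 9, 14, 15}
Component: {3, 5, 6, 7, 8, 10, 11, 12, 13}

2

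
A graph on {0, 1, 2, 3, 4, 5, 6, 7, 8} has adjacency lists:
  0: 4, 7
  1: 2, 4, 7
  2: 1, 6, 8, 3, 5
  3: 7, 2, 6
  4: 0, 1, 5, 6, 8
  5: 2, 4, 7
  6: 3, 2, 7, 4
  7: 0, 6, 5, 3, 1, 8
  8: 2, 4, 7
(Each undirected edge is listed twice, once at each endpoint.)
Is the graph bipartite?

2-3-6-2 is an odd cycle (length 3), and a bipartite graph can contain only even cycles.

No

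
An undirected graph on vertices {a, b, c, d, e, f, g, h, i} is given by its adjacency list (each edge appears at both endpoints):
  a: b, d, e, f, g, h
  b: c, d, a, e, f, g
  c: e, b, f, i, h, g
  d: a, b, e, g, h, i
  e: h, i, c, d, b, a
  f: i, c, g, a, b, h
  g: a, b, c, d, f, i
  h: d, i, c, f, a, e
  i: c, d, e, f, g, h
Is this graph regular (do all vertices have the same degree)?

Degrees: a:6, b:6, c:6, d:6, e:6, f:6, g:6, h:6, i:6
All degrees equal 6; the graph is regular.

Yes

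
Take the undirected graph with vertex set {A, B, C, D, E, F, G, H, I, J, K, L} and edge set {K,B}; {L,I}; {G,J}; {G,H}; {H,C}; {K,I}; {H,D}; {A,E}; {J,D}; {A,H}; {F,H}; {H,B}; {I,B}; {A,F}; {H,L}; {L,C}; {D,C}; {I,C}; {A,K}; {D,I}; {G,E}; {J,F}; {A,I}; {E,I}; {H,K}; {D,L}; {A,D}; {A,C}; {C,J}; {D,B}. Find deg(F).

3

Neighbors of F: A, H, J.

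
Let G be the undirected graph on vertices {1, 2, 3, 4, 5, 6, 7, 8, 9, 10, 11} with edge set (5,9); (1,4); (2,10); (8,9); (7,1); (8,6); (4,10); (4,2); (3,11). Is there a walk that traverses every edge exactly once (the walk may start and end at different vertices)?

Degrees: 1:2, 2:2, 3:1, 4:3, 5:1, 6:1, 7:1, 8:2, 9:2, 10:2, 11:1
Odd-degree vertices: 3, 4, 5, 6, 7, 11 (6 total).
With 6 odd-degree vertices (more than two), no single trail can use every edge.

No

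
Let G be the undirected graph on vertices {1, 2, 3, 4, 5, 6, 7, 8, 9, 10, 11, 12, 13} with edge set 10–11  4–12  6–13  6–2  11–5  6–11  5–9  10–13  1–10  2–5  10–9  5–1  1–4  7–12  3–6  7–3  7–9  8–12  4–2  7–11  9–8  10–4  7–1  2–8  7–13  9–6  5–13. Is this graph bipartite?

The cycle 10-4-1-10 has length 3, which is odd, so the graph is not bipartite.

No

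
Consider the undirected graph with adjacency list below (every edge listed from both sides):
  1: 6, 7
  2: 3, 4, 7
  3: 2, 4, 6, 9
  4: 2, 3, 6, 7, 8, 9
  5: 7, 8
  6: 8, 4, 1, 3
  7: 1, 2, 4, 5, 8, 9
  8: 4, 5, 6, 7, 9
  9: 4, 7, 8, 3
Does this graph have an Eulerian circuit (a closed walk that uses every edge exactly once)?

No

Degrees: 1:2, 2:3, 3:4, 4:6, 5:2, 6:4, 7:6, 8:5, 9:4
Vertices with odd degree: 2, 8. An Eulerian circuit requires all degrees even.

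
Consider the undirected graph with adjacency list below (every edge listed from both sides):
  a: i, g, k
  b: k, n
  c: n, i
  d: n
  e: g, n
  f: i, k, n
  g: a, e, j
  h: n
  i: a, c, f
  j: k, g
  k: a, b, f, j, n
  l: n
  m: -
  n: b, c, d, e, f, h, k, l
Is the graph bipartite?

No

f-k-n-f is an odd cycle (length 3), and a bipartite graph can contain only even cycles.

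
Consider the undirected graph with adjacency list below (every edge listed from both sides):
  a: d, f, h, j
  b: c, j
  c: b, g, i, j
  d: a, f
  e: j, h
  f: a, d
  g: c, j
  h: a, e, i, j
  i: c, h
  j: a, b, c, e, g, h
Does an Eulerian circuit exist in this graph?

Yes

Degrees: a:4, b:2, c:4, d:2, e:2, f:2, g:2, h:4, i:2, j:6
Every vertex has even degree and the edges form a single connected piece, so an Eulerian circuit exists.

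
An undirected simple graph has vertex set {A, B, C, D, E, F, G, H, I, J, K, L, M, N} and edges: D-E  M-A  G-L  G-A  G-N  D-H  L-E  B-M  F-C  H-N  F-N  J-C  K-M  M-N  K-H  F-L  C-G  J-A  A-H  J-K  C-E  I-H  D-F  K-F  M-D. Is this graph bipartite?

Color {E, F, G, H, J, M} black and {A, B, C, D, I, K, L, N} white. No edge joins two same-colored vertices, so the graph is bipartite.

Yes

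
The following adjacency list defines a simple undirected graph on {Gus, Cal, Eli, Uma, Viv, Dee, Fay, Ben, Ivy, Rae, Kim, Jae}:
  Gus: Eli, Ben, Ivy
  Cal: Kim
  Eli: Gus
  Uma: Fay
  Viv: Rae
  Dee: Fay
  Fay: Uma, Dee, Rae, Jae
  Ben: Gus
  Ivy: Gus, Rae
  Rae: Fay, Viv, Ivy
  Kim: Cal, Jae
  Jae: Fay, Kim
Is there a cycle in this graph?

The graph has 12 vertices, 11 edges, and 1 connected component.
Since 11 = 12 - 1, the graph is a forest and contains no cycle.

No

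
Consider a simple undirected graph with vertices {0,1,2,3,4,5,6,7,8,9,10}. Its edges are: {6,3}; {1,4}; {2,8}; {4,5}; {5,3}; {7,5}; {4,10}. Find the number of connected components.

4

Component: {0}
Component: {9}
Component: {2, 8}
Component: {1, 3, 4, 5, 6, 7, 10}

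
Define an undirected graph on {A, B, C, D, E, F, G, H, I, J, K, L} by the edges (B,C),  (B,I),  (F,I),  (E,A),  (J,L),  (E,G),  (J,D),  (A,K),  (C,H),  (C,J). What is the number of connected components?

2

Component: {A, E, G, K}
Component: {B, C, D, F, H, I, J, L}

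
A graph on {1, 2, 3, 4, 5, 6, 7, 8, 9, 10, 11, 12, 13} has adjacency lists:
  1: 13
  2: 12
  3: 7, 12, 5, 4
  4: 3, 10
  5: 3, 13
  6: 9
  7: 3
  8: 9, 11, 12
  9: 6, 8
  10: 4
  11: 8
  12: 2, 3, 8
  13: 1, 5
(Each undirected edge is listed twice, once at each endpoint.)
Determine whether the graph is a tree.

The graph has 13 vertices and 12 edges.
Connected and |E| = |V| - 1, which characterizes a tree.

Yes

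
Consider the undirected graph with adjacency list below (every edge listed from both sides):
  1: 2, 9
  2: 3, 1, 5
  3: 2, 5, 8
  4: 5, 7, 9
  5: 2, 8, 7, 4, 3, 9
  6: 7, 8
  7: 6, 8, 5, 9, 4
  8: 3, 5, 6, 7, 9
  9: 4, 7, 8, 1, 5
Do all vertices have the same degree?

No

Degrees: 1:2, 2:3, 3:3, 4:3, 5:6, 6:2, 7:5, 8:5, 9:5
Vertex 1 has degree 2 while 5 has degree 6, so the graph is not regular.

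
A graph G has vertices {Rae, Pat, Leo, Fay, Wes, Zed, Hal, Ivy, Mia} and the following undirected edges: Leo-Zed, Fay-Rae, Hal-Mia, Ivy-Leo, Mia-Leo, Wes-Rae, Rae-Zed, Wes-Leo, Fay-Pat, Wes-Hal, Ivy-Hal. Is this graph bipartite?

A valid 2-coloring puts {Fay, Wes, Zed, Ivy, Mia} on one side and {Rae, Pat, Leo, Hal} on the other; every edge crosses between the two sides.

Yes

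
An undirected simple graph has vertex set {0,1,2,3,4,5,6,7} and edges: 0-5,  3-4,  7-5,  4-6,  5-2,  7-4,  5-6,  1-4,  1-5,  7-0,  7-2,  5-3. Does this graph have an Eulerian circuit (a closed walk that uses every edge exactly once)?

Yes

Degrees: 0:2, 1:2, 2:2, 3:2, 4:4, 5:6, 6:2, 7:4
Every vertex has even degree and the edges form a single connected piece, so an Eulerian circuit exists.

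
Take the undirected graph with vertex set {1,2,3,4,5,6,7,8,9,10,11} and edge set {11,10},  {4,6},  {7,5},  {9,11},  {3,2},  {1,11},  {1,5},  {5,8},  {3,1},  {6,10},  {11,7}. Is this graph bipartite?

Yes

Color {3, 5, 6, 11} black and {1, 2, 4, 7, 8, 9, 10} white. No edge joins two same-colored vertices, so the graph is bipartite.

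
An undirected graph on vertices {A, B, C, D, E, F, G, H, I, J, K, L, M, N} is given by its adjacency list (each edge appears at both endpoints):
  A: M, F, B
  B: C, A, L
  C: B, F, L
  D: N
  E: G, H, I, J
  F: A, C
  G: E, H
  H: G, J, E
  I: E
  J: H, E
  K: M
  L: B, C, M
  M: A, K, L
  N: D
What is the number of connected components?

Component: {D, N}
Component: {E, G, H, I, J}
Component: {A, B, C, F, K, L, M}

3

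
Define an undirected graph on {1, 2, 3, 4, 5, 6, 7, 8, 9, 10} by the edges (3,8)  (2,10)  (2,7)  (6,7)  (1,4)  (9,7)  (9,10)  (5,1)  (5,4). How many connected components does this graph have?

Component: {3, 8}
Component: {1, 4, 5}
Component: {2, 6, 7, 9, 10}

3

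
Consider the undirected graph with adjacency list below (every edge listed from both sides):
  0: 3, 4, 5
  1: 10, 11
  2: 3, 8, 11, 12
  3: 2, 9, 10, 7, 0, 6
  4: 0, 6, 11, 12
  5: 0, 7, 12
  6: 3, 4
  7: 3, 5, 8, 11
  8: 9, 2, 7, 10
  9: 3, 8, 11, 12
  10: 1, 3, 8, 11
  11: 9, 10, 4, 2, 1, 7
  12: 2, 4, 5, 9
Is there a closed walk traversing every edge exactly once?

No

Degrees: 0:3, 1:2, 2:4, 3:6, 4:4, 5:3, 6:2, 7:4, 8:4, 9:4, 10:4, 11:6, 12:4
0, 5 have odd degree; an Eulerian circuit needs every degree to be even, so none exists.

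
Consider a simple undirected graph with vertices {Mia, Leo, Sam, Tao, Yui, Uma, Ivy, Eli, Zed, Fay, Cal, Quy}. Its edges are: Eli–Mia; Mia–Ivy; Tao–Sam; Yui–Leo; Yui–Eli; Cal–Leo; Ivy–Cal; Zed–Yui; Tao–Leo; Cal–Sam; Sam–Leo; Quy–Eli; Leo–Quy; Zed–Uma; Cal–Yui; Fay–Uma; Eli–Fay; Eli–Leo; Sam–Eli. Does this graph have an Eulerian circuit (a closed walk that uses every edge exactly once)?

Degrees: Mia:2, Leo:6, Sam:4, Tao:2, Yui:4, Uma:2, Ivy:2, Eli:6, Zed:2, Fay:2, Cal:4, Quy:2
All degrees are even and the non-isolated vertices are connected — an Eulerian circuit exists.

Yes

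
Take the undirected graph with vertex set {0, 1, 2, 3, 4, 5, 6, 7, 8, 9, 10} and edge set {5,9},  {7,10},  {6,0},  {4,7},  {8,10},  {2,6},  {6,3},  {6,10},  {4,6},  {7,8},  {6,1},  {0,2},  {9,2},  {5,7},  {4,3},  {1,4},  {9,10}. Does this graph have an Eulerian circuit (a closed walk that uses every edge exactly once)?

No

Degrees: 0:2, 1:2, 2:3, 3:2, 4:4, 5:2, 6:6, 7:4, 8:2, 9:3, 10:4
Vertices with odd degree: 2, 9. An Eulerian circuit requires all degrees even.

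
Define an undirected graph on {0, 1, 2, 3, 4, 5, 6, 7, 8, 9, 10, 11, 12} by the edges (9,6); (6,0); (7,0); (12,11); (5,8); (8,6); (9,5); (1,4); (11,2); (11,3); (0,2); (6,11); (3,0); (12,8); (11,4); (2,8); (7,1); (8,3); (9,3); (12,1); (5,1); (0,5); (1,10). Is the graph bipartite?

A valid 2-coloring puts {2, 3, 4, 5, 6, 7, 10, 12} on one side and {0, 1, 8, 9, 11} on the other; every edge crosses between the two sides.

Yes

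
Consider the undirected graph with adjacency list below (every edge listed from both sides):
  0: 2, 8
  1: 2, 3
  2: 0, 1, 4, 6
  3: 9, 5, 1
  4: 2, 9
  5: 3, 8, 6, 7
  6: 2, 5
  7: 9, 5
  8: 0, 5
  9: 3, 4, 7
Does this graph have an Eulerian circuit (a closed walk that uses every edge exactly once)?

No

Degrees: 0:2, 1:2, 2:4, 3:3, 4:2, 5:4, 6:2, 7:2, 8:2, 9:3
Vertices with odd degree: 3, 9. An Eulerian circuit requires all degrees even.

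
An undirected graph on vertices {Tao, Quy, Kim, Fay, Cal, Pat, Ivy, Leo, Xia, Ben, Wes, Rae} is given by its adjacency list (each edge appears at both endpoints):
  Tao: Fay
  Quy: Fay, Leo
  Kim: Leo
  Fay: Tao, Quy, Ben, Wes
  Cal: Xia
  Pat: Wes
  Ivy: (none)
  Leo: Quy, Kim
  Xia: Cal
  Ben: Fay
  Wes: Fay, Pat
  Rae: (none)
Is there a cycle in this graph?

|V| = 12, |E| = 8, number of components = 4.
A forest on 12 vertices with 4 components has exactly 8 edges, which matches — so no cycle.

No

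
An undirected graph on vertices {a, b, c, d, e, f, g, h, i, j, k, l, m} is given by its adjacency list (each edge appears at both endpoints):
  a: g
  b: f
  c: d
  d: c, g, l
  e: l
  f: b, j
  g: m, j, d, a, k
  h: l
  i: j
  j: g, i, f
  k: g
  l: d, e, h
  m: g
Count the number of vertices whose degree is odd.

12

Degrees: a:1, b:1, c:1, d:3, e:1, f:2, g:5, h:1, i:1, j:3, k:1, l:3, m:1
Odd-degree vertices: a, b, c, d, e, g, h, i, j, k, l, m.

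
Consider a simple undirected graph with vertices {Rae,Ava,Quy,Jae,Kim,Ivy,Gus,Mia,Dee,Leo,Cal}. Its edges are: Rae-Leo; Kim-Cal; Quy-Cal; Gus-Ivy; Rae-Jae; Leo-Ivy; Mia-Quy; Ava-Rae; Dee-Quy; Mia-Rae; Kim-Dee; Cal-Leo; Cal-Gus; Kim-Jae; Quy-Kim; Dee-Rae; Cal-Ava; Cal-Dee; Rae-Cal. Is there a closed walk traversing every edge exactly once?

No

Degrees: Rae:6, Ava:2, Quy:4, Jae:2, Kim:4, Ivy:2, Gus:2, Mia:2, Dee:4, Leo:3, Cal:7
Leo, Cal have odd degree; an Eulerian circuit needs every degree to be even, so none exists.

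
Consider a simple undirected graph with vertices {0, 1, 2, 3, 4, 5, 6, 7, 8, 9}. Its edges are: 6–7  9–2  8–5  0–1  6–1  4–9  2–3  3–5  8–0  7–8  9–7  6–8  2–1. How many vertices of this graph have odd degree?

Degrees: 0:2, 1:3, 2:3, 3:2, 4:1, 5:2, 6:3, 7:3, 8:4, 9:3
Odd-degree vertices: 1, 2, 4, 6, 7, 9.

6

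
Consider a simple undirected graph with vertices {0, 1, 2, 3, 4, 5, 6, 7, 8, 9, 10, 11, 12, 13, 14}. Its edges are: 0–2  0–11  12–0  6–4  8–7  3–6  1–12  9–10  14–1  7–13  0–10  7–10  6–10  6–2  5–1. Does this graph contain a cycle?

The graph has 15 vertices, 15 edges, and 1 connected component.
One cycle is 0-2-6-10-0.

Yes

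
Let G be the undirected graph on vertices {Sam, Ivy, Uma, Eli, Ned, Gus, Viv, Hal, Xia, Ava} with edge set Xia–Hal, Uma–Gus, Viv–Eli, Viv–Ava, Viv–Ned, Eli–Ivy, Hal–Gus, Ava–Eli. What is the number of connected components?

Component: {Sam}
Component: {Uma, Gus, Hal, Xia}
Component: {Ivy, Eli, Ned, Viv, Ava}

3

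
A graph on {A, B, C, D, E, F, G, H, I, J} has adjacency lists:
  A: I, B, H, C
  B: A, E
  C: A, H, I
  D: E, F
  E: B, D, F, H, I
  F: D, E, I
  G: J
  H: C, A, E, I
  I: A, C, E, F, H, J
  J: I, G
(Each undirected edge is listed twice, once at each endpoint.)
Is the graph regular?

Degrees: A:4, B:2, C:3, D:2, E:5, F:3, G:1, H:4, I:6, J:2
Degrees are not all equal (e.g. deg(G)=1 but deg(I)=6); not regular.

No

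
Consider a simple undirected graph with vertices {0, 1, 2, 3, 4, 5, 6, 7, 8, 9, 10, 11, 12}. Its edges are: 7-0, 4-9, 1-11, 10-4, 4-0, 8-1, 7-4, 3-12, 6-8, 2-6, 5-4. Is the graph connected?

Component: {3, 12}
Component: {1, 2, 6, 8, 11}
Component: {0, 4, 5, 7, 9, 10}
No edge joins these 3 groups, so the graph is disconnected.

No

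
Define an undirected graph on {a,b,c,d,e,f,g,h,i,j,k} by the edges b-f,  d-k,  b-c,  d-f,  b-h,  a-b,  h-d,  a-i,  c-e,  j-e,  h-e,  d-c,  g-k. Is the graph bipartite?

Yes

Partition the vertices as {b, d, e, g, i} vs {a, c, f, h, j, k}. Each listed edge has one endpoint in each part, so the graph is bipartite.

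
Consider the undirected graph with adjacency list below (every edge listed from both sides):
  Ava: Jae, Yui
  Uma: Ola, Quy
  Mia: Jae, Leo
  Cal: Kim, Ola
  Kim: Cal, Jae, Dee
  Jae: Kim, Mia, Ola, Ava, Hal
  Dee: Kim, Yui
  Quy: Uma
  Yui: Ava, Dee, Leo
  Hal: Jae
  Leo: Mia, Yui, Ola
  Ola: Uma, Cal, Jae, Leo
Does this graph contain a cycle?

|V| = 12, |E| = 15, number of components = 1.
Since 15 > 12 - 1, a cycle must exist; for instance Jae-Ola-Leo-Mia-Jae.

Yes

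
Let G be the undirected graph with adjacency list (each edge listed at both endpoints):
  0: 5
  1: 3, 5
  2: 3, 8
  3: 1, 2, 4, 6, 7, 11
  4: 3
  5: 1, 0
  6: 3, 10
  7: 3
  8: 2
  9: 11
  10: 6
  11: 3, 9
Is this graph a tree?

The graph has 12 vertices and 11 edges.
Connected and |E| = |V| - 1, which characterizes a tree.

Yes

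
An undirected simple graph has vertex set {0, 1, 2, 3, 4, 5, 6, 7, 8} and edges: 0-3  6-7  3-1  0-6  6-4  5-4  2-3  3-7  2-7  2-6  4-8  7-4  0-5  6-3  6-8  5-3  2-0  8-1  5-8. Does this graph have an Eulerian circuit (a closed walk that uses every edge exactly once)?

Yes

Degrees: 0:4, 1:2, 2:4, 3:6, 4:4, 5:4, 6:6, 7:4, 8:4
Every vertex has even degree and the edges form a single connected piece, so an Eulerian circuit exists.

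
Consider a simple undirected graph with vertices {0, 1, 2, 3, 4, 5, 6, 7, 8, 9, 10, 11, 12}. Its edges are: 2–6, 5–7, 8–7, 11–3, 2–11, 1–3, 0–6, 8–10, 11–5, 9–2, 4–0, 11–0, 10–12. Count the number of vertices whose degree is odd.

Degrees: 0:3, 1:1, 2:3, 3:2, 4:1, 5:2, 6:2, 7:2, 8:2, 9:1, 10:2, 11:4, 12:1
Odd-degree vertices: 0, 1, 2, 4, 9, 12.

6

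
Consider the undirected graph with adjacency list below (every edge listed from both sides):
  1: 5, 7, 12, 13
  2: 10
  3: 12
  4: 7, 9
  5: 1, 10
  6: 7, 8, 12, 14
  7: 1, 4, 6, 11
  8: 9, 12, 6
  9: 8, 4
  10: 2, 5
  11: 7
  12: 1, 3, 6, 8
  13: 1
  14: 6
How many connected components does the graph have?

1

Component: {1, 2, 3, 4, 5, 6, 7, 8, 9, 10, 11, 12, 13, 14}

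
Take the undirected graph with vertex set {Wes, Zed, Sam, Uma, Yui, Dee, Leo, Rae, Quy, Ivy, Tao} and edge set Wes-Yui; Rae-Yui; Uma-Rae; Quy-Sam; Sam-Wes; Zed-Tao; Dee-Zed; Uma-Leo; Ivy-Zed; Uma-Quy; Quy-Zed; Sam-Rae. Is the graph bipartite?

Yes

Color {Zed, Sam, Uma, Yui} black and {Wes, Dee, Leo, Rae, Quy, Ivy, Tao} white. No edge joins two same-colored vertices, so the graph is bipartite.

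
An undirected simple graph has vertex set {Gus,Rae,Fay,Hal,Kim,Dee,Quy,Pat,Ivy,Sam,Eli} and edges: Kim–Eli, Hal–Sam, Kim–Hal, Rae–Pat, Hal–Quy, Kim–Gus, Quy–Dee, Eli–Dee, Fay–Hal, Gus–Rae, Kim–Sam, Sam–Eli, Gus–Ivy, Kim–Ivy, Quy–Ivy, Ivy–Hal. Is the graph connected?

Yes

Starting from Gus and exploring outward reaches every vertex (Gus, Kim, Rae, Ivy, Hal, Eli, Sam, Pat, Quy, Fay, Dee); the graph is connected.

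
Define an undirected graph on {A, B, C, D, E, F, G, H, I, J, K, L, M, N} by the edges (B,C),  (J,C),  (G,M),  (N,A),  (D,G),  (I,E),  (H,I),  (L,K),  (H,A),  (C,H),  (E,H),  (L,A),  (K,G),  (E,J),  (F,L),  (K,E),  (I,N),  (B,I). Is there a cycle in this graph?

Yes

The graph has 14 vertices, 18 edges, and 1 connected component.
Since 18 > 14 - 1, a cycle must exist; for instance A-L-K-E-J-C-B-I-N-A.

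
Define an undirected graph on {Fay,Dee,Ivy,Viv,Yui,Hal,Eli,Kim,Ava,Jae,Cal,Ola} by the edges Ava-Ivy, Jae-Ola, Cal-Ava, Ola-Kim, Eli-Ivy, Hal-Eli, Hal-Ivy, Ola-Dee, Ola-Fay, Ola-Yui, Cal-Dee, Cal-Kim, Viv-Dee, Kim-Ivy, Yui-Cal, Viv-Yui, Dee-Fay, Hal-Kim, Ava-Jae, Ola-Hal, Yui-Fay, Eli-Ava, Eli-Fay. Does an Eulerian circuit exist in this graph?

Degrees: Fay:4, Dee:4, Ivy:4, Viv:2, Yui:4, Hal:4, Eli:4, Kim:4, Ava:4, Jae:2, Cal:4, Ola:6
Every vertex has even degree and the edges form a single connected piece, so an Eulerian circuit exists.

Yes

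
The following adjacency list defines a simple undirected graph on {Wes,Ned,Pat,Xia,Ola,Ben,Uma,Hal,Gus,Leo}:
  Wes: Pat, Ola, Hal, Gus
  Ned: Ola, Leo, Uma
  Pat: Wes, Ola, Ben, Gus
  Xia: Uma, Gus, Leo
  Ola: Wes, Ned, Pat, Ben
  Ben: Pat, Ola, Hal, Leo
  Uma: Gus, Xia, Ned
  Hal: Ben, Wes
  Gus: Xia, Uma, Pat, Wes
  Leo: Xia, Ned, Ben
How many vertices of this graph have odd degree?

4

Degrees: Wes:4, Ned:3, Pat:4, Xia:3, Ola:4, Ben:4, Uma:3, Hal:2, Gus:4, Leo:3
Odd-degree vertices: Ned, Xia, Uma, Leo.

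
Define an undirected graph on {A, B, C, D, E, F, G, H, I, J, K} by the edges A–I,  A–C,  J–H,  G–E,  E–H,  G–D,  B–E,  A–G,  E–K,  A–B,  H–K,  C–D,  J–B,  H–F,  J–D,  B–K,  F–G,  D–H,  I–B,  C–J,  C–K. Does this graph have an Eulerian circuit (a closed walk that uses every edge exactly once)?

Degrees: A:4, B:5, C:4, D:4, E:4, F:2, G:4, H:5, I:2, J:4, K:4
Vertices with odd degree: B, H. An Eulerian circuit requires all degrees even.

No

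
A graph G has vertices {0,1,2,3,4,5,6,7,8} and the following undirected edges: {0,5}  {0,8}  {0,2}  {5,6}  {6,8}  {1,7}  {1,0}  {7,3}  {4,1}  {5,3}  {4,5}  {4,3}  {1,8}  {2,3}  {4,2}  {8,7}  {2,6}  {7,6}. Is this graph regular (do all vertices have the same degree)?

Yes

Degrees: 0:4, 1:4, 2:4, 3:4, 4:4, 5:4, 6:4, 7:4, 8:4
All degrees equal 4; the graph is regular.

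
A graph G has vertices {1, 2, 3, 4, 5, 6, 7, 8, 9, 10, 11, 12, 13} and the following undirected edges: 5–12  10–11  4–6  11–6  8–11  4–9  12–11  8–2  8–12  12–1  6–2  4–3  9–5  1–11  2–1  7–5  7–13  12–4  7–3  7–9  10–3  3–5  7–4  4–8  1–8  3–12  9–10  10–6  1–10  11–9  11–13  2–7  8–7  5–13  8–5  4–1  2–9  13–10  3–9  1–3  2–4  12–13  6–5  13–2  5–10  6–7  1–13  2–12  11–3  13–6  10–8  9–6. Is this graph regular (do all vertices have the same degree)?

Degrees: 1:8, 2:8, 3:8, 4:8, 5:8, 6:8, 7:8, 8:8, 9:8, 10:8, 11:8, 12:8, 13:8
Every vertex has degree 8, so the graph is 8-regular.

Yes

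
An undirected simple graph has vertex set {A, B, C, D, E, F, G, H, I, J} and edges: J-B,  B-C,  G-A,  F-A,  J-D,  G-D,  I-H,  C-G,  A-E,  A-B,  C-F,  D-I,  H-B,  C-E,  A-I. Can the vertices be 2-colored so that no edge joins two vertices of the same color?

The cycle B-A-I-D-J-B has length 5, which is odd, so the graph is not bipartite.

No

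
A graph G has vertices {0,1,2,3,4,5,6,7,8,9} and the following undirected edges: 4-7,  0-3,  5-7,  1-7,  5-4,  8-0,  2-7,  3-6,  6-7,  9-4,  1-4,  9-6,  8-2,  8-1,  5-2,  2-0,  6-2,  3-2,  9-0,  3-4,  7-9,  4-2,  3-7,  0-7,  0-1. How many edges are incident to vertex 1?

4

Neighbors of 1: 0, 4, 7, 8.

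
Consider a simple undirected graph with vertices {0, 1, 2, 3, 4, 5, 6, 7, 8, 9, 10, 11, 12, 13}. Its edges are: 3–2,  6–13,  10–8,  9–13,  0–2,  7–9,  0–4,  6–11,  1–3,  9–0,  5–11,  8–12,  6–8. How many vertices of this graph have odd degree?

10

Degrees: 0:3, 1:1, 2:2, 3:2, 4:1, 5:1, 6:3, 7:1, 8:3, 9:3, 10:1, 11:2, 12:1, 13:2
Odd-degree vertices: 0, 1, 4, 5, 6, 7, 8, 9, 10, 12.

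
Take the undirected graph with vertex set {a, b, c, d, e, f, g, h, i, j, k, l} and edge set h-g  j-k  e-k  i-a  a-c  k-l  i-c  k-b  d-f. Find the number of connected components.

4

Component: {d, f}
Component: {g, h}
Component: {a, c, i}
Component: {b, e, j, k, l}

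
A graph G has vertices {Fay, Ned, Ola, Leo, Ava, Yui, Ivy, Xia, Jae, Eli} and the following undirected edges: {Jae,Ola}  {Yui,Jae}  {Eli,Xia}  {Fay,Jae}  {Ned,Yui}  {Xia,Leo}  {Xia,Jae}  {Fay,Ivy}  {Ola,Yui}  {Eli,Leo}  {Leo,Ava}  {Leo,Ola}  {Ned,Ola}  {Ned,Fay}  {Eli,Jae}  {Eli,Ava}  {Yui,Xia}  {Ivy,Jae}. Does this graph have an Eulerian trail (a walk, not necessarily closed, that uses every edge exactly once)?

Degrees: Fay:3, Ned:3, Ola:4, Leo:4, Ava:2, Yui:4, Ivy:2, Xia:4, Jae:6, Eli:4
Odd-degree vertices: Fay, Ned (2 total).
The non-isolated vertices are connected and exactly 2 have odd degree, so an Eulerian trail exists (from Fay to Ned).

Yes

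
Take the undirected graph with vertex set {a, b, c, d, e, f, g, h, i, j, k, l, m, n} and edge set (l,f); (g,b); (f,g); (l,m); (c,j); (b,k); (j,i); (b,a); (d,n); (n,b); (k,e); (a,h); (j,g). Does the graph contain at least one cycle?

No

The graph has 14 vertices, 13 edges, and 1 connected component.
A forest on 14 vertices with 1 component has exactly 13 edges, which matches — so no cycle.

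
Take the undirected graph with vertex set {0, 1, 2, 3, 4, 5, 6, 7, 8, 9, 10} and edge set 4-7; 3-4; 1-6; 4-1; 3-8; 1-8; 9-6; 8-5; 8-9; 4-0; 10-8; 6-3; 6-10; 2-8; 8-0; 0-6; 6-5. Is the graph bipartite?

Yes

Partition the vertices as {4, 6, 8} vs {0, 1, 2, 3, 5, 7, 9, 10}. Each listed edge has one endpoint in each part, so the graph is bipartite.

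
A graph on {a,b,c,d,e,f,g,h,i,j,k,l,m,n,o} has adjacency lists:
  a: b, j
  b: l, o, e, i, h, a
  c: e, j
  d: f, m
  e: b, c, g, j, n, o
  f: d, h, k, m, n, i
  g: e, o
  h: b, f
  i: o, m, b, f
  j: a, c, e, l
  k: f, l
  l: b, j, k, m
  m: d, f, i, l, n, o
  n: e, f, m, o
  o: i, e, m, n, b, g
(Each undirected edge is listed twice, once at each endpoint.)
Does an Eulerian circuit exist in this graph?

Yes

Degrees: a:2, b:6, c:2, d:2, e:6, f:6, g:2, h:2, i:4, j:4, k:2, l:4, m:6, n:4, o:6
Every vertex has even degree and the edges form a single connected piece, so an Eulerian circuit exists.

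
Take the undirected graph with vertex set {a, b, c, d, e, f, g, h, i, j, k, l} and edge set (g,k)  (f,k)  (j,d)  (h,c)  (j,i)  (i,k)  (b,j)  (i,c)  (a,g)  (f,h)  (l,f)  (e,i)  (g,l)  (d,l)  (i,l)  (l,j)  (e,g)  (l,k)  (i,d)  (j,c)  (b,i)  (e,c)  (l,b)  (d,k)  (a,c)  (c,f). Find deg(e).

Neighbors of e: c, g, i.

3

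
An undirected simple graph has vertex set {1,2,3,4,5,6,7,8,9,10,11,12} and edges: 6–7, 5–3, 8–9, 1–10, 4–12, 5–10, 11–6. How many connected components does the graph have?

5

Component: {2}
Component: {4, 12}
Component: {8, 9}
Component: {6, 7, 11}
Component: {1, 3, 5, 10}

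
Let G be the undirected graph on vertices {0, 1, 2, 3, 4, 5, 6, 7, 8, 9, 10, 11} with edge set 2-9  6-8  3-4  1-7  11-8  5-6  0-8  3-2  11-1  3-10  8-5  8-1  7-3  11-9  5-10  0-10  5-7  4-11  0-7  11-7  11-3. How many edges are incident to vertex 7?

5

Neighbors of 7: 0, 1, 3, 5, 11.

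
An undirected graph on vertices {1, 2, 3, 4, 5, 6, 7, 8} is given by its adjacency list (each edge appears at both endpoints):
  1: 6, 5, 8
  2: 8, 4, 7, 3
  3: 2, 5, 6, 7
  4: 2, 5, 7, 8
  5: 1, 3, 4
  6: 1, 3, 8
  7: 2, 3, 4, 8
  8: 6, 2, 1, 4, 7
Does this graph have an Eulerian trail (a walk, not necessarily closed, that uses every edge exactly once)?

Degrees: 1:3, 2:4, 3:4, 4:4, 5:3, 6:3, 7:4, 8:5
Odd-degree vertices: 1, 5, 6, 8 (4 total).
An Eulerian trail requires 0 or 2 odd-degree vertices; here there are 4.

No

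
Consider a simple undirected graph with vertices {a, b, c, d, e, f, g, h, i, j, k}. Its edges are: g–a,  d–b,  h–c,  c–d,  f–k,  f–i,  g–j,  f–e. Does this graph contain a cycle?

The graph has 11 vertices, 8 edges, and 3 connected components.
Since 8 = 11 - 3, the graph is a forest and contains no cycle.

No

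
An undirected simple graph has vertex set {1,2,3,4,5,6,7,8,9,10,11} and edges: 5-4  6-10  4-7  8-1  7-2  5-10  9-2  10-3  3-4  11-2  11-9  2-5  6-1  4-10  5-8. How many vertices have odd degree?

Degrees: 1:2, 2:4, 3:2, 4:4, 5:4, 6:2, 7:2, 8:2, 9:2, 10:4, 11:2
Odd-degree vertices: none.

0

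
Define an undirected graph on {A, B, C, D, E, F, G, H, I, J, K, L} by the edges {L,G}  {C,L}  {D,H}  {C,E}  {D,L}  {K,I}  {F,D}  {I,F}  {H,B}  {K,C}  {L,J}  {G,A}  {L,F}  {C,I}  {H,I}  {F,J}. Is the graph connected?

A breadth-first search from A visits A, G, L, D, C, F, J, H, E, K, I, B — all 12 vertices — so the graph is connected.

Yes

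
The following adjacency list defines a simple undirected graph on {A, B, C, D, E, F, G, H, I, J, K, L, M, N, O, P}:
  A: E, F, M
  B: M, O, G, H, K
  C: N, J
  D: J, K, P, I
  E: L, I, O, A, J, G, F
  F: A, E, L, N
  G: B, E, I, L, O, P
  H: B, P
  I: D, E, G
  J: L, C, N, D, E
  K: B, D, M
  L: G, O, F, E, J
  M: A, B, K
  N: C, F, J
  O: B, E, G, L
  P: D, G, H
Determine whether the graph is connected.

Yes

A breadth-first search from A visits A, E, F, M, I, J, O, G, L, N, B, K, D, C, P, H — all 16 vertices — so the graph is connected.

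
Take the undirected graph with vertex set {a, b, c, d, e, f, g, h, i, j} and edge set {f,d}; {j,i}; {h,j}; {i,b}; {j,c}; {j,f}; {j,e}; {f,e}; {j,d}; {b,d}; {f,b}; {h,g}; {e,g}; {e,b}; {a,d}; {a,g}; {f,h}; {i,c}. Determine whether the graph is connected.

Starting from a and exploring outward reaches every vertex (a, d, g, f, j, b, h, e, c, i); the graph is connected.

Yes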